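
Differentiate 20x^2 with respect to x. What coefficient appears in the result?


We apply the power rule: d/dx [ax^n] = a*n * x^(n-1)
d/dx [20x^2]
= 20 * 2 * x^(2-1)
= 40x
The coefficient is 40

40


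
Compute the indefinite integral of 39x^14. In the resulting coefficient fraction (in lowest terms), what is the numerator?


Apply the power rule for integration:
integral of ax^n dx = a/(n+1) * x^(n+1) + C
integral of 39x^14 dx
= 39/15 * x^15 + C
= 13/5 * x^15 + C
The coefficient in lowest terms is 13/5, and its numerator is 13

13


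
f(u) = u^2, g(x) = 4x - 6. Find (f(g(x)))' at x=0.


Using the chain rule: (f(g(x)))' = f'(g(x)) * g'(x)
First, find g(0):
g(0) = 4 * 0 - 6 = -6
Next, f'(u) = 2u
And g'(x) = 4
So f'(g(0)) * g'(0)
= 2 * (-6) * 4
= -48

-48


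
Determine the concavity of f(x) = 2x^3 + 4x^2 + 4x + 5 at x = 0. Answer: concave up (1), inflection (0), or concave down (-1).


Concavity is determined by the sign of f''(x).
f(x) = 2x^3 + 4x^2 + 4x + 5
f'(x) = 6x^2 + 8x + 4
f''(x) = 12x + 8
f''(0) = 12 * 0 + 8
= 0 + 8
= 8
Since f''(0) > 0, the function is concave up (1)

1


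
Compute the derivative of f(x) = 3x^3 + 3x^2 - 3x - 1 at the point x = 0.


Differentiate f(x) = 3x^3 + 3x^2 - 3x - 1 term by term:
f'(x) = 9x^2 + 6x - 3
Substitute x = 0:
f'(0) = 9 * 0^2 + 6 * 0 - 3
= 0 + 0 - 3
= -3

-3


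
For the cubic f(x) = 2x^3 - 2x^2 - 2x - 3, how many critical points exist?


Find where f'(x) = 0:
f(x) = 2x^3 - 2x^2 - 2x - 3
f'(x) = 6x^2 - 4x - 2
This is a quadratic in x. Use the discriminant to count real roots.
Discriminant = (-4)^2 - 4 * 6 * (-2)
= 16 - (-48)
= 64
Since discriminant > 0, f'(x) = 0 has 2 real solutions.
Number of critical points: 2

2


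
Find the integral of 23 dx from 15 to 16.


The integral of a constant k over [a, b] equals k * (b - a).
integral from 15 to 16 of 23 dx
= 23 * (16 - 15)
= 23 * 1
= 23

23


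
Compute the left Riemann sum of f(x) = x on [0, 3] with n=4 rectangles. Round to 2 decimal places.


Left Riemann sum uses left endpoints of each subinterval.
Interval: [0, 3], n = 4
dx = (3 - 0) / 4 = 3/4
Left endpoints: [0, 3/4, 3/2, 9/4]
f values: [0, 3/4, 3/2, 9/4]
Sum = dx * (sum of f values)
= 3/4 * 9/2
= 27/8 ≈ 3.38

3.38


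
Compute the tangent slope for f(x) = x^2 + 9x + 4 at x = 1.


The slope of the tangent line equals f'(x) at the point.
f(x) = x^2 + 9x + 4
f'(x) = 2x + 9
At x = 1:
f'(1) = 2 * 1 + 9
= 2 + 9
= 11

11


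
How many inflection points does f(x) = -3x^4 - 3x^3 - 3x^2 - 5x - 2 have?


Inflection points occur where f''(x) = 0 and concavity changes.
f(x) = -3x^4 - 3x^3 - 3x^2 - 5x - 2
f'(x) = -12x^3 - 9x^2 - 6x - 5
f''(x) = -36x^2 - 18x - 6
This is a quadratic in x. Use the discriminant to count real roots.
Discriminant = (-18)^2 - 4 * (-36) * (-6)
= 324 - 864
= -540
Since discriminant < 0, f''(x) = 0 has no real solutions.
Number of inflection points: 0

0


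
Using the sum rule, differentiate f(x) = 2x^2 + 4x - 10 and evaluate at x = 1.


Differentiate term by term using power and sum rules:
f(x) = 2x^2 + 4x - 10
f'(x) = 4x + 4
Substitute x = 1:
f'(1) = 4 * 1 + 4
= 4 + 4
= 8

8


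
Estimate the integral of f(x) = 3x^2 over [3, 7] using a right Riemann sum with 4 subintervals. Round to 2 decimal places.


Right Riemann sum uses right endpoints of each subinterval.
Interval: [3, 7], n = 4
dx = (7 - 3) / 4 = 1
Right endpoints: [4, 5, 6, 7]
f values: [48, 75, 108, 147]
Sum = dx * (sum of f values)
= 1 * 378
= 378 = 378.00

378.00


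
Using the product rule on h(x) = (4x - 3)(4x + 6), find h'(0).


Let u(x) = 4x - 3 and v(x) = 4x + 6
u'(x) = 4
v'(x) = 4
Product rule: h'(x) = u'(x)*v(x) + u(x)*v'(x)
= 4 * (4x + 6) + (4x - 3) * 4
At x = 0:
u(0) = 4 * 0 - 3 = -3
v(0) = 4 * 0 + 6 = 6
h'(0) = 4 * 6 + (-3) * 4
= 24 - 12
= 12

12


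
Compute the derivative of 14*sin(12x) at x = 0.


Apply the chain rule to differentiate 14*sin(12x):
d/dx [14*sin(12x)]
= 14 * cos(12x) * d/dx(12x)
= 14 * 12 * cos(12x)
= 168 * cos(12x)
Evaluate at x = 0:
= 168 * cos(0)
= 168 * 1
= 168

168


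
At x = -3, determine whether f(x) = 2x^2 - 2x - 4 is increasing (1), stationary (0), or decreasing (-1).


Compute f'(x) to determine behavior:
f'(x) = 4x - 2
f'(-3) = 4 * (-3) - 2
= -12 - 2
= -14
Since f'(-3) < 0, the function is decreasing (-1)

-1


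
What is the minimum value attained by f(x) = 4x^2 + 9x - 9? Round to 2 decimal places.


For a quadratic f(x) = ax^2 + bx + c with a > 0, the minimum is at the vertex.
Vertex x-coordinate: x = -b/(2a)
x = -(9) / (2 * 4)
x = -9/8
Substitute back to find the minimum value:
f(-9/8) = 4 * (-9/8)^2 + 9 * (-9/8) - 9
= 81/16 - 81/8 - 9
= -225/16 ≈ -14.06

-14.06


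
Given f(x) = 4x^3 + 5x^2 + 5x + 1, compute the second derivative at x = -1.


First derivative:
f'(x) = 12x^2 + 10x + 5
Second derivative:
f''(x) = 24x + 10
Substitute x = -1:
f''(-1) = 24 * (-1) + 10
= -24 + 10
= -14

-14


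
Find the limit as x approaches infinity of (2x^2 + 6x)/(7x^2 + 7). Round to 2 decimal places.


For limits at infinity with equal-degree polynomials,
we compare leading coefficients.
Numerator leading term: 2x^2
Denominator leading term: 7x^2
Divide both by x^2:
lim = (2 + 6/x) / (7 + 7/x^2)
As x -> infinity, the 1/x and 1/x^2 terms vanish:
= 2/7 ≈ 0.29

0.29


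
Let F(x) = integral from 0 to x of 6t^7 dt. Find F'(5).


By the Fundamental Theorem of Calculus (Part 1):
If F(x) = integral from 0 to x of f(t) dt, then F'(x) = f(x)
Here f(t) = 6t^7
So F'(x) = 6x^7
Evaluate at x = 5:
F'(5) = 6 * 5^7
= 6 * 78125
= 468750

468750


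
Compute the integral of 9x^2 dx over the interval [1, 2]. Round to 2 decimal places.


Find the antiderivative of 9x^2:
F(x) = 9/3 * x^3
Apply the Fundamental Theorem of Calculus:
F(2) - F(1)
= 9/3 * 2^3 - 9/3 * 1^3
= 9/3 * (8 - 1)
= 9/3 * 7
= 21 = 21.00

21.00


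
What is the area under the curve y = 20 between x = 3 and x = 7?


The area under a constant function y = 20 is a rectangle.
Width = 7 - 3 = 4
Height = 20
Area = width * height
= 4 * 20
= 80

80


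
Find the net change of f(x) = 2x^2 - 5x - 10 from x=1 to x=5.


Net change = f(b) - f(a)
f(x) = 2x^2 - 5x - 10
Compute f(5):
f(5) = 2 * 5^2 - 5 * 5 - 10
= 50 - 25 - 10
= 15
Compute f(1):
f(1) = 2 * 1^2 - 5 * 1 - 10
= 2 - 5 - 10
= -13
Net change = 15 - (-13) = 28

28


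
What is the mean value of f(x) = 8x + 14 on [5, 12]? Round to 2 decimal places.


Average value = 1/(b-a) * integral from a to b of f(x) dx
First compute the integral of 8x + 14:
F(x) = 4x^2 + 14x
F(12) = 4 * 144 + 14 * 12 = 744
F(5) = 4 * 25 + 14 * 5 = 170
Integral = 744 - 170 = 574
Average = 574 / (12 - 5) = 574 / 7
= 82 = 82.00

82.00


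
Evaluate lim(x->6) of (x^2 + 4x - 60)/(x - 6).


Direct substitution gives 0/0, so we factor the numerator.
Factor: (x^2 + 4x - 60) = (x - 6)(x + 10)
Cancel the common factor (x - 6):
(x^2 + 4x - 60)/(x - 6) = (x + 10)
Now substitute x = 6:
= (6) - (-10) = 16

16


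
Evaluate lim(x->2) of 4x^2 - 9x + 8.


Since polynomials are continuous, we use direct substitution.
lim(x->2) of 4x^2 - 9x + 8
= 4 * 2^2 - 9 * 2 + 8
= 16 - 18 + 8
= 6

6


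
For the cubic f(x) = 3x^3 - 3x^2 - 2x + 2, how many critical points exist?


Find where f'(x) = 0:
f(x) = 3x^3 - 3x^2 - 2x + 2
f'(x) = 9x^2 - 6x - 2
This is a quadratic in x. Use the discriminant to count real roots.
Discriminant = (-6)^2 - 4 * 9 * (-2)
= 36 - (-72)
= 108
Since discriminant > 0, f'(x) = 0 has 2 real solutions.
Number of critical points: 2

2


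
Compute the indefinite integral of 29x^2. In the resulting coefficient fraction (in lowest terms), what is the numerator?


Apply the power rule for integration:
integral of ax^n dx = a/(n+1) * x^(n+1) + C
integral of 29x^2 dx
= 29/3 * x^3 + C
The coefficient in lowest terms is 29/3, and its numerator is 29

29


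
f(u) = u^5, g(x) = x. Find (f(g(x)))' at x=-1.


Using the chain rule: (f(g(x)))' = f'(g(x)) * g'(x)
First, find g(-1):
g(-1) = 1 * (-1) + 0 = -1
Next, f'(u) = 5u^4
And g'(x) = 1
So f'(g(-1)) * g'(-1)
= 5 * (-1)^4 * 1
= 5 * 1 * 1
= 5

5


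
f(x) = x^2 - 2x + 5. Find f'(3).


Differentiate term by term using power and sum rules:
f(x) = x^2 - 2x + 5
f'(x) = 2x - 2
Substitute x = 3:
f'(3) = 2 * 3 - 2
= 6 - 2
= 4

4


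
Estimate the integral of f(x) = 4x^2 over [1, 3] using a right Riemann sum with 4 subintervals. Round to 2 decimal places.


Right Riemann sum uses right endpoints of each subinterval.
Interval: [1, 3], n = 4
dx = (3 - 1) / 4 = 1/2
Right endpoints: [3/2, 2, 5/2, 3]
f values: [9, 16, 25, 36]
Sum = dx * (sum of f values)
= 1/2 * 86
= 43 = 43.00

43.00


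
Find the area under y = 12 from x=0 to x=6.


The area under a constant function y = 12 is a rectangle.
Width = 6 - 0 = 6
Height = 12
Area = width * height
= 6 * 12
= 72

72


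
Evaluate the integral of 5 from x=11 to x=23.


The integral of a constant k over [a, b] equals k * (b - a).
integral from 11 to 23 of 5 dx
= 5 * (23 - 11)
= 5 * 12
= 60

60


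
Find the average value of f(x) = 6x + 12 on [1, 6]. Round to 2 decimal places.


Average value = 1/(b-a) * integral from a to b of f(x) dx
First compute the integral of 6x + 12:
F(x) = 3x^2 + 12x
F(6) = 3 * 36 + 12 * 6 = 180
F(1) = 3 * 1 + 12 * 1 = 15
Integral = 180 - 15 = 165
Average = 165 / (6 - 1) = 165 / 5
= 33 = 33.00

33.00


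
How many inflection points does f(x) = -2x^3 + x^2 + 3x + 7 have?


Inflection points occur where f''(x) = 0 and concavity changes.
f(x) = -2x^3 + x^2 + 3x + 7
f'(x) = -6x^2 + 2x + 3
f''(x) = -12x + 2
Set f''(x) = 0:
-12x + 2 = 0
x = -2 / (-12) = 1/6
Since f''(x) is linear (degree 1), it changes sign at this point.
Therefore there is exactly 1 inflection point.

1


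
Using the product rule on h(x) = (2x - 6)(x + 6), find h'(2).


Let u(x) = 2x - 6 and v(x) = x + 6
u'(x) = 2
v'(x) = 1
Product rule: h'(x) = u'(x)*v(x) + u(x)*v'(x)
= 2 * (x + 6) + (2x - 6) * 1
At x = 2:
u(2) = 2 * 2 - 6 = -2
v(2) = 1 * 2 + 6 = 8
h'(2) = 2 * 8 + (-2) * 1
= 16 - 2
= 14

14


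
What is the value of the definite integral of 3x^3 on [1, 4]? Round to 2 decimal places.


Find the antiderivative of 3x^3:
F(x) = 3/4 * x^4
Apply the Fundamental Theorem of Calculus:
F(4) - F(1)
= 3/4 * 4^4 - 3/4 * 1^4
= 3/4 * (256 - 1)
= 3/4 * 255
= 765/4 = 191.25

191.25


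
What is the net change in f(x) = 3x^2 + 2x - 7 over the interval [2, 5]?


Net change = f(b) - f(a)
f(x) = 3x^2 + 2x - 7
Compute f(5):
f(5) = 3 * 5^2 + 2 * 5 - 7
= 75 + 10 - 7
= 78
Compute f(2):
f(2) = 3 * 2^2 + 2 * 2 - 7
= 12 + 4 - 7
= 9
Net change = 78 - 9 = 69

69


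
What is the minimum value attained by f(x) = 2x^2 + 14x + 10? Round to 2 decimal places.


For a quadratic f(x) = ax^2 + bx + c with a > 0, the minimum is at the vertex.
Vertex x-coordinate: x = -b/(2a)
x = -(14) / (2 * 2)
x = -14/4 = -7/2
Substitute back to find the minimum value:
f(-7/2) = 2 * (-7/2)^2 + 14 * (-7/2) + 10
= 49/2 - 49 + 10
= -29/2 = -14.50

-14.50


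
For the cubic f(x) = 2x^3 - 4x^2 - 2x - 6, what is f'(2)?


Differentiate f(x) = 2x^3 - 4x^2 - 2x - 6 term by term:
f'(x) = 6x^2 - 8x - 2
Substitute x = 2:
f'(2) = 6 * 2^2 - 8 * 2 - 2
= 24 - 16 - 2
= 6

6


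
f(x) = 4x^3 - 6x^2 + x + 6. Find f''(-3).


First derivative:
f'(x) = 12x^2 - 12x + 1
Second derivative:
f''(x) = 24x - 12
Substitute x = -3:
f''(-3) = 24 * (-3) - 12
= -72 - 12
= -84

-84


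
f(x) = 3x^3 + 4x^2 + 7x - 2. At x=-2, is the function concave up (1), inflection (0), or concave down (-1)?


Concavity is determined by the sign of f''(x).
f(x) = 3x^3 + 4x^2 + 7x - 2
f'(x) = 9x^2 + 8x + 7
f''(x) = 18x + 8
f''(-2) = 18 * (-2) + 8
= -36 + 8
= -28
Since f''(-2) < 0, the function is concave down (-1)

-1


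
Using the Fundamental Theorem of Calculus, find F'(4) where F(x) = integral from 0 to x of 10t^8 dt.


By the Fundamental Theorem of Calculus (Part 1):
If F(x) = integral from 0 to x of f(t) dt, then F'(x) = f(x)
Here f(t) = 10t^8
So F'(x) = 10x^8
Evaluate at x = 4:
F'(4) = 10 * 4^8
= 10 * 65536
= 655360

655360


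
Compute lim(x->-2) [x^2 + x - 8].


Since polynomials are continuous, we use direct substitution.
lim(x->-2) of x^2 + x - 8
= 1 * (-2)^2 + 1 * (-2) - 8
= 4 - 2 - 8
= -6

-6


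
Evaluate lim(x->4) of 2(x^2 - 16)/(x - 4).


Direct substitution gives 0/0, so we factor the numerator.
Factor: 2(x^2 - 16) = 2 * (x - 4)(x + 4)
Cancel the common factor (x - 4):
2(x^2 - 16)/(x - 4) = 2 * (x + 4)
Now substitute x = 4:
= 2 * (4 + 4) = 16

16


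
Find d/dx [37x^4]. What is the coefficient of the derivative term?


We apply the power rule: d/dx [ax^n] = a*n * x^(n-1)
d/dx [37x^4]
= 37 * 4 * x^(4-1)
= 148x^3
The coefficient is 148

148


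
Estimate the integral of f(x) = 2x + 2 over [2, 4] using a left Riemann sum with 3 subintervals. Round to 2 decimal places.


Left Riemann sum uses left endpoints of each subinterval.
Interval: [2, 4], n = 3
dx = (4 - 2) / 3 = 2/3
Left endpoints: [2, 8/3, 10/3]
f values: [6, 22/3, 26/3]
Sum = dx * (sum of f values)
= 2/3 * 22
= 44/3 ≈ 14.67

14.67


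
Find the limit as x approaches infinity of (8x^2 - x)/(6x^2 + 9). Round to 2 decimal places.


For limits at infinity with equal-degree polynomials,
we compare leading coefficients.
Numerator leading term: 8x^2
Denominator leading term: 6x^2
Divide both by x^2:
lim = (8 - 1/x) / (6 + 9/x^2)
As x -> infinity, the 1/x and 1/x^2 terms vanish:
= 8/6 = 4/3 ≈ 1.33

1.33


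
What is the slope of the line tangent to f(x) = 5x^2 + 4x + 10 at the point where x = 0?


The slope of the tangent line equals f'(x) at the point.
f(x) = 5x^2 + 4x + 10
f'(x) = 10x + 4
At x = 0:
f'(0) = 10 * 0 + 4
= 0 + 4
= 4

4


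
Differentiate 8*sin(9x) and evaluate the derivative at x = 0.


Apply the chain rule to differentiate 8*sin(9x):
d/dx [8*sin(9x)]
= 8 * cos(9x) * d/dx(9x)
= 8 * 9 * cos(9x)
= 72 * cos(9x)
Evaluate at x = 0:
= 72 * cos(0)
= 72 * 1
= 72

72


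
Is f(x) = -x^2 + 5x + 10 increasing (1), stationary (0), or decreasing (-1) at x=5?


Compute f'(x) to determine behavior:
f'(x) = -2x + 5
f'(5) = -2 * 5 + 5
= -10 + 5
= -5
Since f'(5) < 0, the function is decreasing (-1)

-1


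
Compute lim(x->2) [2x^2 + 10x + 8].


Since polynomials are continuous, we use direct substitution.
lim(x->2) of 2x^2 + 10x + 8
= 2 * 2^2 + 10 * 2 + 8
= 8 + 20 + 8
= 36

36


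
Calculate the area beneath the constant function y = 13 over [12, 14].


The area under a constant function y = 13 is a rectangle.
Width = 14 - 12 = 2
Height = 13
Area = width * height
= 2 * 13
= 26

26


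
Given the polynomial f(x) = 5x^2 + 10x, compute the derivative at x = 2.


Differentiate term by term using power and sum rules:
f(x) = 5x^2 + 10x
f'(x) = 10x + 10
Substitute x = 2:
f'(2) = 10 * 2 + 10
= 20 + 10
= 30

30


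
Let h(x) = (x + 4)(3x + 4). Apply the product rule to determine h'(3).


Let u(x) = x + 4 and v(x) = 3x + 4
u'(x) = 1
v'(x) = 3
Product rule: h'(x) = u'(x)*v(x) + u(x)*v'(x)
= 1 * (3x + 4) + (x + 4) * 3
At x = 3:
u(3) = 1 * 3 + 4 = 7
v(3) = 3 * 3 + 4 = 13
h'(3) = 1 * 13 + 7 * 3
= 13 + 21
= 34

34


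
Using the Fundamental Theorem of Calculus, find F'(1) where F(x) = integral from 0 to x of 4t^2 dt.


By the Fundamental Theorem of Calculus (Part 1):
If F(x) = integral from 0 to x of f(t) dt, then F'(x) = f(x)
Here f(t) = 4t^2
So F'(x) = 4x^2
Evaluate at x = 1:
F'(1) = 4 * 1^2
= 4 * 1
= 4

4


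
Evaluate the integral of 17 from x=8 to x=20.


The integral of a constant k over [a, b] equals k * (b - a).
integral from 8 to 20 of 17 dx
= 17 * (20 - 8)
= 17 * 12
= 204

204


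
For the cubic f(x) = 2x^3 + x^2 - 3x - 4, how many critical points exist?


Find where f'(x) = 0:
f(x) = 2x^3 + x^2 - 3x - 4
f'(x) = 6x^2 + 2x - 3
This is a quadratic in x. Use the discriminant to count real roots.
Discriminant = (2)^2 - 4 * 6 * (-3)
= 4 - (-72)
= 76
Since discriminant > 0, f'(x) = 0 has 2 real solutions.
Number of critical points: 2

2


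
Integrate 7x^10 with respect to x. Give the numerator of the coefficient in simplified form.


Apply the power rule for integration:
integral of ax^n dx = a/(n+1) * x^(n+1) + C
integral of 7x^10 dx
= 7/11 * x^11 + C
The coefficient in lowest terms is 7/11, and its numerator is 7

7


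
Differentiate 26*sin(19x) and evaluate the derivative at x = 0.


Apply the chain rule to differentiate 26*sin(19x):
d/dx [26*sin(19x)]
= 26 * cos(19x) * d/dx(19x)
= 26 * 19 * cos(19x)
= 494 * cos(19x)
Evaluate at x = 0:
= 494 * cos(0)
= 494 * 1
= 494

494


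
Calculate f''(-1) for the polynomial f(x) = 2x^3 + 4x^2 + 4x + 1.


First derivative:
f'(x) = 6x^2 + 8x + 4
Second derivative:
f''(x) = 12x + 8
Substitute x = -1:
f''(-1) = 12 * (-1) + 8
= -12 + 8
= -4

-4


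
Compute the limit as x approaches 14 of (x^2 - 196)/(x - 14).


Direct substitution gives 0/0, so we factor the numerator.
Factor: (x^2 - 196) = (x - 14)(x + 14)
Cancel the common factor (x - 14):
(x^2 - 196)/(x - 14) = (x + 14)
Now substitute x = 14:
= (14 + 14) = 28

28


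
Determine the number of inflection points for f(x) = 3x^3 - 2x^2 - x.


Inflection points occur where f''(x) = 0 and concavity changes.
f(x) = 3x^3 - 2x^2 - x
f'(x) = 9x^2 - 4x - 1
f''(x) = 18x - 4
Set f''(x) = 0:
18x - 4 = 0
x = 4 / 18 = 2/9
Since f''(x) is linear (degree 1), it changes sign at this point.
Therefore there is exactly 1 inflection point.

1


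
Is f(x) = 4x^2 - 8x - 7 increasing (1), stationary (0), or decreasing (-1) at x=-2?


Compute f'(x) to determine behavior:
f'(x) = 8x - 8
f'(-2) = 8 * (-2) - 8
= -16 - 8
= -24
Since f'(-2) < 0, the function is decreasing (-1)

-1


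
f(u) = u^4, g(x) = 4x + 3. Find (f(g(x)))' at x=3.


Using the chain rule: (f(g(x)))' = f'(g(x)) * g'(x)
First, find g(3):
g(3) = 4 * 3 + 3 = 15
Next, f'(u) = 4u^3
And g'(x) = 4
So f'(g(3)) * g'(3)
= 4 * 15^3 * 4
= 4 * 3375 * 4
= 54000

54000


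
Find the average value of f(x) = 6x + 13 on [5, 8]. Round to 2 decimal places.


Average value = 1/(b-a) * integral from a to b of f(x) dx
First compute the integral of 6x + 13:
F(x) = 3x^2 + 13x
F(8) = 3 * 64 + 13 * 8 = 296
F(5) = 3 * 25 + 13 * 5 = 140
Integral = 296 - 140 = 156
Average = 156 / (8 - 5) = 156 / 3
= 52 = 52.00

52.00


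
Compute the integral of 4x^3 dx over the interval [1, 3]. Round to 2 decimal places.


Find the antiderivative of 4x^3:
F(x) = 4/4 * x^4
Apply the Fundamental Theorem of Calculus:
F(3) - F(1)
= 4/4 * 3^4 - 4/4 * 1^4
= 4/4 * (81 - 1)
= 4/4 * 80
= 80 = 80.00

80.00


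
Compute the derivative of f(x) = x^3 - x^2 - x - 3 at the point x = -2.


Differentiate f(x) = x^3 - x^2 - x - 3 term by term:
f'(x) = 3x^2 - 2x - 1
Substitute x = -2:
f'(-2) = 3 * (-2)^2 - 2 * (-2) - 1
= 12 + 4 - 1
= 15

15


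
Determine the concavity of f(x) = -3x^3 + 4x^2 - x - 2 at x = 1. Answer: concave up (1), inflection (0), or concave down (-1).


Concavity is determined by the sign of f''(x).
f(x) = -3x^3 + 4x^2 - x - 2
f'(x) = -9x^2 + 8x - 1
f''(x) = -18x + 8
f''(1) = -18 * 1 + 8
= -18 + 8
= -10
Since f''(1) < 0, the function is concave down (-1)

-1


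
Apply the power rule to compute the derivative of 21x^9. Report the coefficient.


We apply the power rule: d/dx [ax^n] = a*n * x^(n-1)
d/dx [21x^9]
= 21 * 9 * x^(9-1)
= 189x^8
The coefficient is 189

189


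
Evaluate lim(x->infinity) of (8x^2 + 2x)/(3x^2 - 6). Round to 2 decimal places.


For limits at infinity with equal-degree polynomials,
we compare leading coefficients.
Numerator leading term: 8x^2
Denominator leading term: 3x^2
Divide both by x^2:
lim = (8 + 2/x) / (3 - 6/x^2)
As x -> infinity, the 1/x and 1/x^2 terms vanish:
= 8/3 ≈ 2.67

2.67


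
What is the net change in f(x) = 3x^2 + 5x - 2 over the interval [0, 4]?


Net change = f(b) - f(a)
f(x) = 3x^2 + 5x - 2
Compute f(4):
f(4) = 3 * 4^2 + 5 * 4 - 2
= 48 + 20 - 2
= 66
Compute f(0):
f(0) = 3 * 0^2 + 5 * 0 - 2
= 0 + 0 - 2
= -2
Net change = 66 - (-2) = 68

68


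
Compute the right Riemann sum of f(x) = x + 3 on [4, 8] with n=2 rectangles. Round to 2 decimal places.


Right Riemann sum uses right endpoints of each subinterval.
Interval: [4, 8], n = 2
dx = (8 - 4) / 2 = 2
Right endpoints: [6, 8]
f values: [9, 11]
Sum = dx * (sum of f values)
= 2 * 20
= 40 = 40.00

40.00


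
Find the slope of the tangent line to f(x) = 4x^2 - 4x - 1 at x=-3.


The slope of the tangent line equals f'(x) at the point.
f(x) = 4x^2 - 4x - 1
f'(x) = 8x - 4
At x = -3:
f'(-3) = 8 * (-3) - 4
= -24 - 4
= -28

-28


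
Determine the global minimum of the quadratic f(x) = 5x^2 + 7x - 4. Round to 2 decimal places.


For a quadratic f(x) = ax^2 + bx + c with a > 0, the minimum is at the vertex.
Vertex x-coordinate: x = -b/(2a)
x = -(7) / (2 * 5)
x = -7/10
Substitute back to find the minimum value:
f(-7/10) = 5 * (-7/10)^2 + 7 * (-7/10) - 4
= 49/20 - 49/10 - 4
= -129/20 = -6.45

-6.45


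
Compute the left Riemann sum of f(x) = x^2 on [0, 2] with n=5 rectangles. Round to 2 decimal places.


Left Riemann sum uses left endpoints of each subinterval.
Interval: [0, 2], n = 5
dx = (2 - 0) / 5 = 2/5
Left endpoints: [0, 2/5, 4/5, 6/5, 8/5]
f values: [0, 4/25, 16/25, 36/25, 64/25]
Sum = dx * (sum of f values)
= 2/5 * 24/5
= 48/25 = 1.92

1.92


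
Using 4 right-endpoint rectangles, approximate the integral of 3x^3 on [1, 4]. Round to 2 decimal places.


Right Riemann sum uses right endpoints of each subinterval.
Interval: [1, 4], n = 4
dx = (4 - 1) / 4 = 3/4
Right endpoints: [7/4, 5/2, 13/4, 4]
f values: [1029/64, 375/8, 6591/64, 192]
Sum = dx * (sum of f values)
= 3/4 * 5727/16
= 17181/64 ≈ 268.45

268.45


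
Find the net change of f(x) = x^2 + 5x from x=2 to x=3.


Net change = f(b) - f(a)
f(x) = x^2 + 5x
Compute f(3):
f(3) = 1 * 3^2 + 5 * 3 + 0
= 9 + 15 + 0
= 24
Compute f(2):
f(2) = 1 * 2^2 + 5 * 2 + 0
= 4 + 10 + 0
= 14
Net change = 24 - 14 = 10

10


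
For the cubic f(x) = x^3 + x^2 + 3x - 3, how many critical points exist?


Find where f'(x) = 0:
f(x) = x^3 + x^2 + 3x - 3
f'(x) = 3x^2 + 2x + 3
This is a quadratic in x. Use the discriminant to count real roots.
Discriminant = (2)^2 - 4 * 3 * 3
= 4 - 36
= -32
Since discriminant < 0, f'(x) = 0 has no real solutions.
Number of critical points: 0

0


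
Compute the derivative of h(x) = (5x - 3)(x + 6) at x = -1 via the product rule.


Let u(x) = 5x - 3 and v(x) = x + 6
u'(x) = 5
v'(x) = 1
Product rule: h'(x) = u'(x)*v(x) + u(x)*v'(x)
= 5 * (x + 6) + (5x - 3) * 1
At x = -1:
u(-1) = 5 * (-1) - 3 = -8
v(-1) = 1 * (-1) + 6 = 5
h'(-1) = 5 * 5 + (-8) * 1
= 25 - 8
= 17

17


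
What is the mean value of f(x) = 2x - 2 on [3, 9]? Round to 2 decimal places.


Average value = 1/(b-a) * integral from a to b of f(x) dx
First compute the integral of 2x - 2:
F(x) = x^2 - 2x
F(9) = 1 * 81 - 2 * 9 = 63
F(3) = 1 * 9 - 2 * 3 = 3
Integral = 63 - 3 = 60
Average = 60 / (9 - 3) = 60 / 6
= 10 = 10.00

10.00


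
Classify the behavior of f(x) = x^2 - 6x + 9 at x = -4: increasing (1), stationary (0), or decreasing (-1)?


Compute f'(x) to determine behavior:
f'(x) = 2x - 6
f'(-4) = 2 * (-4) - 6
= -8 - 6
= -14
Since f'(-4) < 0, the function is decreasing (-1)

-1


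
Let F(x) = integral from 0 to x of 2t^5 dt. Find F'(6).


By the Fundamental Theorem of Calculus (Part 1):
If F(x) = integral from 0 to x of f(t) dt, then F'(x) = f(x)
Here f(t) = 2t^5
So F'(x) = 2x^5
Evaluate at x = 6:
F'(6) = 2 * 6^5
= 2 * 7776
= 15552

15552


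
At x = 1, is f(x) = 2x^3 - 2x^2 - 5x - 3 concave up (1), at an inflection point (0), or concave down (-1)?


Concavity is determined by the sign of f''(x).
f(x) = 2x^3 - 2x^2 - 5x - 3
f'(x) = 6x^2 - 4x - 5
f''(x) = 12x - 4
f''(1) = 12 * 1 - 4
= 12 - 4
= 8
Since f''(1) > 0, the function is concave up (1)

1


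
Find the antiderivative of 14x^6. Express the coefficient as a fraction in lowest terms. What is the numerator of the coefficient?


Apply the power rule for integration:
integral of ax^n dx = a/(n+1) * x^(n+1) + C
integral of 14x^6 dx
= 14/7 * x^7 + C
= 2 * x^7 + C
The coefficient in lowest terms is 2 = 2/1, so its numerator is 2

2


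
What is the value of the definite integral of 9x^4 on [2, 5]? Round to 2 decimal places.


Find the antiderivative of 9x^4:
F(x) = 9/5 * x^5
Apply the Fundamental Theorem of Calculus:
F(5) - F(2)
= 9/5 * 5^5 - 9/5 * 2^5
= 9/5 * (3125 - 32)
= 9/5 * 3093
= 27837/5 = 5567.40

5567.40


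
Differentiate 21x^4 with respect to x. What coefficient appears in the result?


We apply the power rule: d/dx [ax^n] = a*n * x^(n-1)
d/dx [21x^4]
= 21 * 4 * x^(4-1)
= 84x^3
The coefficient is 84

84


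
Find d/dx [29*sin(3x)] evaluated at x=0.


Apply the chain rule to differentiate 29*sin(3x):
d/dx [29*sin(3x)]
= 29 * cos(3x) * d/dx(3x)
= 29 * 3 * cos(3x)
= 87 * cos(3x)
Evaluate at x = 0:
= 87 * cos(0)
= 87 * 1
= 87

87


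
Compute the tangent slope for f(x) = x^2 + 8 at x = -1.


The slope of the tangent line equals f'(x) at the point.
f(x) = x^2 + 8
f'(x) = 2x
At x = -1:
f'(-1) = 2 * (-1) + 0
= -2 + 0
= -2

-2


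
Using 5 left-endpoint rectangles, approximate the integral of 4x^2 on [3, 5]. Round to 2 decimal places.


Left Riemann sum uses left endpoints of each subinterval.
Interval: [3, 5], n = 5
dx = (5 - 3) / 5 = 2/5
Left endpoints: [3, 17/5, 19/5, 21/5, 23/5]
f values: [36, 1156/25, 1444/25, 1764/25, 2116/25]
Sum = dx * (sum of f values)
= 2/5 * 1476/5
= 2952/25 = 118.08

118.08


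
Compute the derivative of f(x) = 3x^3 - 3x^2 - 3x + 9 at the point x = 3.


Differentiate f(x) = 3x^3 - 3x^2 - 3x + 9 term by term:
f'(x) = 9x^2 - 6x - 3
Substitute x = 3:
f'(3) = 9 * 3^2 - 6 * 3 - 3
= 81 - 18 - 3
= 60

60


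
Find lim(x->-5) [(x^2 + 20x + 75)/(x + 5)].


Direct substitution gives 0/0, so we factor the numerator.
Factor: (x^2 + 20x + 75) = (x + 5)(x + 15)
Cancel the common factor (x + 5):
(x^2 + 20x + 75)/(x + 5) = (x + 15)
Now substitute x = -5:
= (-5) - (-15) = 10

10


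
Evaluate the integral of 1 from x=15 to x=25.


The integral of a constant k over [a, b] equals k * (b - a).
integral from 15 to 25 of 1 dx
= 1 * (25 - 15)
= 1 * 10
= 10

10


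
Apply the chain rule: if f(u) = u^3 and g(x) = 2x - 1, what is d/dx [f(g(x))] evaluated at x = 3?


Using the chain rule: (f(g(x)))' = f'(g(x)) * g'(x)
First, find g(3):
g(3) = 2 * 3 - 1 = 5
Next, f'(u) = 3u^2
And g'(x) = 2
So f'(g(3)) * g'(3)
= 3 * 5^2 * 2
= 3 * 25 * 2
= 150

150


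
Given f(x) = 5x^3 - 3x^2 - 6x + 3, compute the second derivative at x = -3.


First derivative:
f'(x) = 15x^2 - 6x - 6
Second derivative:
f''(x) = 30x - 6
Substitute x = -3:
f''(-3) = 30 * (-3) - 6
= -90 - 6
= -96

-96


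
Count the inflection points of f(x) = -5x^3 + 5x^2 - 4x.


Inflection points occur where f''(x) = 0 and concavity changes.
f(x) = -5x^3 + 5x^2 - 4x
f'(x) = -15x^2 + 10x - 4
f''(x) = -30x + 10
Set f''(x) = 0:
-30x + 10 = 0
x = -10 / (-30) = 1/3
Since f''(x) is linear (degree 1), it changes sign at this point.
Therefore there is exactly 1 inflection point.

1


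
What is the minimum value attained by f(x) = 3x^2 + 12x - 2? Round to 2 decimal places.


For a quadratic f(x) = ax^2 + bx + c with a > 0, the minimum is at the vertex.
Vertex x-coordinate: x = -b/(2a)
x = -(12) / (2 * 3)
x = -12/6 = -2
Substitute back to find the minimum value:
f(-2) = 3 * (-2)^2 + 12 * (-2) - 2
= 12 - 24 - 2
= -14 = -14.00

-14.00


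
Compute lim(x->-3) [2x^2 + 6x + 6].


Since polynomials are continuous, we use direct substitution.
lim(x->-3) of 2x^2 + 6x + 6
= 2 * (-3)^2 + 6 * (-3) + 6
= 18 - 18 + 6
= 6

6


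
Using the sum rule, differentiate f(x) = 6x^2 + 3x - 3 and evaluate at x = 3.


Differentiate term by term using power and sum rules:
f(x) = 6x^2 + 3x - 3
f'(x) = 12x + 3
Substitute x = 3:
f'(3) = 12 * 3 + 3
= 36 + 3
= 39

39


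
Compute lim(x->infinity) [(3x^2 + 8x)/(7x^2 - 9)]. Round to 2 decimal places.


For limits at infinity with equal-degree polynomials,
we compare leading coefficients.
Numerator leading term: 3x^2
Denominator leading term: 7x^2
Divide both by x^2:
lim = (3 + 8/x) / (7 - 9/x^2)
As x -> infinity, the 1/x and 1/x^2 terms vanish:
= 3/7 ≈ 0.43

0.43


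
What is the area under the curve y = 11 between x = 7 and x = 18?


The area under a constant function y = 11 is a rectangle.
Width = 18 - 7 = 11
Height = 11
Area = width * height
= 11 * 11
= 121

121


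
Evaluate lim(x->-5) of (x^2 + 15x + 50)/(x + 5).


Direct substitution gives 0/0, so we factor the numerator.
Factor: (x^2 + 15x + 50) = (x + 5)(x + 10)
Cancel the common factor (x + 5):
(x^2 + 15x + 50)/(x + 5) = (x + 10)
Now substitute x = -5:
= (-5) - (-10) = 5

5


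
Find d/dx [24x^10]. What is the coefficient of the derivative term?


We apply the power rule: d/dx [ax^n] = a*n * x^(n-1)
d/dx [24x^10]
= 24 * 10 * x^(10-1)
= 240x^9
The coefficient is 240

240


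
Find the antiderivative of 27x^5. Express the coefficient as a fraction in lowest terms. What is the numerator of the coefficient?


Apply the power rule for integration:
integral of ax^n dx = a/(n+1) * x^(n+1) + C
integral of 27x^5 dx
= 27/6 * x^6 + C
= 9/2 * x^6 + C
The coefficient in lowest terms is 9/2, and its numerator is 9

9


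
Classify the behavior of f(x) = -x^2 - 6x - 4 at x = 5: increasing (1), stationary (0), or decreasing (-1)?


Compute f'(x) to determine behavior:
f'(x) = -2x - 6
f'(5) = -2 * 5 - 6
= -10 - 6
= -16
Since f'(5) < 0, the function is decreasing (-1)

-1


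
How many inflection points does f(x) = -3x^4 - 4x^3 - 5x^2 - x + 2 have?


Inflection points occur where f''(x) = 0 and concavity changes.
f(x) = -3x^4 - 4x^3 - 5x^2 - x + 2
f'(x) = -12x^3 - 12x^2 - 10x - 1
f''(x) = -36x^2 - 24x - 10
This is a quadratic in x. Use the discriminant to count real roots.
Discriminant = (-24)^2 - 4 * (-36) * (-10)
= 576 - 1440
= -864
Since discriminant < 0, f''(x) = 0 has no real solutions.
Number of inflection points: 0

0


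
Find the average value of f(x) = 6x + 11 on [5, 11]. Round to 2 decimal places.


Average value = 1/(b-a) * integral from a to b of f(x) dx
First compute the integral of 6x + 11:
F(x) = 3x^2 + 11x
F(11) = 3 * 121 + 11 * 11 = 484
F(5) = 3 * 25 + 11 * 5 = 130
Integral = 484 - 130 = 354
Average = 354 / (11 - 5) = 354 / 6
= 59 = 59.00

59.00


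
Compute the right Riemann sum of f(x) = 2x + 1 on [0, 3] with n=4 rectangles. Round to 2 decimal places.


Right Riemann sum uses right endpoints of each subinterval.
Interval: [0, 3], n = 4
dx = (3 - 0) / 4 = 3/4
Right endpoints: [3/4, 3/2, 9/4, 3]
f values: [5/2, 4, 11/2, 7]
Sum = dx * (sum of f values)
= 3/4 * 19
= 57/4 = 14.25

14.25


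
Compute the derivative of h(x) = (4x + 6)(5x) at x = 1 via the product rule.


Let u(x) = 4x + 6 and v(x) = 5x
u'(x) = 4
v'(x) = 5
Product rule: h'(x) = u'(x)*v(x) + u(x)*v'(x)
= 4 * (5x) + (4x + 6) * 5
At x = 1:
u(1) = 4 * 1 + 6 = 10
v(1) = 5 * 1 + 0 = 5
h'(1) = 4 * 5 + 10 * 5
= 20 + 50
= 70

70


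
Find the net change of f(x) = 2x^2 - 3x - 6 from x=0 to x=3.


Net change = f(b) - f(a)
f(x) = 2x^2 - 3x - 6
Compute f(3):
f(3) = 2 * 3^2 - 3 * 3 - 6
= 18 - 9 - 6
= 3
Compute f(0):
f(0) = 2 * 0^2 - 3 * 0 - 6
= 0 + 0 - 6
= -6
Net change = 3 - (-6) = 9

9


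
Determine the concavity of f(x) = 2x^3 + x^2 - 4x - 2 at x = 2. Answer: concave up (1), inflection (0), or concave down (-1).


Concavity is determined by the sign of f''(x).
f(x) = 2x^3 + x^2 - 4x - 2
f'(x) = 6x^2 + 2x - 4
f''(x) = 12x + 2
f''(2) = 12 * 2 + 2
= 24 + 2
= 26
Since f''(2) > 0, the function is concave up (1)

1


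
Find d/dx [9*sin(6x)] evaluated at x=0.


Apply the chain rule to differentiate 9*sin(6x):
d/dx [9*sin(6x)]
= 9 * cos(6x) * d/dx(6x)
= 9 * 6 * cos(6x)
= 54 * cos(6x)
Evaluate at x = 0:
= 54 * cos(0)
= 54 * 1
= 54

54


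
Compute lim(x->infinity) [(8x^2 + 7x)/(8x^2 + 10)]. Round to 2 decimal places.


For limits at infinity with equal-degree polynomials,
we compare leading coefficients.
Numerator leading term: 8x^2
Denominator leading term: 8x^2
Divide both by x^2:
lim = (8 + 7/x) / (8 + 10/x^2)
As x -> infinity, the 1/x and 1/x^2 terms vanish:
= 8/8 = 1 = 1.00

1.00


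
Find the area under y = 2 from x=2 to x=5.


The area under a constant function y = 2 is a rectangle.
Width = 5 - 2 = 3
Height = 2
Area = width * height
= 3 * 2
= 6

6


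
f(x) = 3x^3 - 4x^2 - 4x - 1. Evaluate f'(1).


Differentiate f(x) = 3x^3 - 4x^2 - 4x - 1 term by term:
f'(x) = 9x^2 - 8x - 4
Substitute x = 1:
f'(1) = 9 * 1^2 - 8 * 1 - 4
= 9 - 8 - 4
= -3

-3


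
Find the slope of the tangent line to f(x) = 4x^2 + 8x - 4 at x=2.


The slope of the tangent line equals f'(x) at the point.
f(x) = 4x^2 + 8x - 4
f'(x) = 8x + 8
At x = 2:
f'(2) = 8 * 2 + 8
= 16 + 8
= 24

24


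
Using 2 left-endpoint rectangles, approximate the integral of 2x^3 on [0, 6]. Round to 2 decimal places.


Left Riemann sum uses left endpoints of each subinterval.
Interval: [0, 6], n = 2
dx = (6 - 0) / 2 = 3
Left endpoints: [0, 3]
f values: [0, 54]
Sum = dx * (sum of f values)
= 3 * 54
= 162 = 162.00

162.00


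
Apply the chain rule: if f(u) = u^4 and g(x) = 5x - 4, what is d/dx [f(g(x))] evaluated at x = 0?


Using the chain rule: (f(g(x)))' = f'(g(x)) * g'(x)
First, find g(0):
g(0) = 5 * 0 - 4 = -4
Next, f'(u) = 4u^3
And g'(x) = 5
So f'(g(0)) * g'(0)
= 4 * (-4)^3 * 5
= 4 * (-64) * 5
= -1280

-1280


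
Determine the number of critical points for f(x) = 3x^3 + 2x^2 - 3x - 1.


Find where f'(x) = 0:
f(x) = 3x^3 + 2x^2 - 3x - 1
f'(x) = 9x^2 + 4x - 3
This is a quadratic in x. Use the discriminant to count real roots.
Discriminant = (4)^2 - 4 * 9 * (-3)
= 16 - (-108)
= 124
Since discriminant > 0, f'(x) = 0 has 2 real solutions.
Number of critical points: 2

2


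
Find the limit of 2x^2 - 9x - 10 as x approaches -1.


Since polynomials are continuous, we use direct substitution.
lim(x->-1) of 2x^2 - 9x - 10
= 2 * (-1)^2 - 9 * (-1) - 10
= 2 + 9 - 10
= 1

1


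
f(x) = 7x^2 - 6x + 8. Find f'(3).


Differentiate term by term using power and sum rules:
f(x) = 7x^2 - 6x + 8
f'(x) = 14x - 6
Substitute x = 3:
f'(3) = 14 * 3 - 6
= 42 - 6
= 36

36


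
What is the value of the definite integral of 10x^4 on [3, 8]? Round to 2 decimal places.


Find the antiderivative of 10x^4:
F(x) = 10/5 * x^5
Apply the Fundamental Theorem of Calculus:
F(8) - F(3)
= 10/5 * 8^5 - 10/5 * 3^5
= 10/5 * (32768 - 243)
= 10/5 * 32525
= 65050 = 65050.00

65050.00


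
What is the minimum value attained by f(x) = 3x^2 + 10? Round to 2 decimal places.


For a quadratic f(x) = ax^2 + bx + c with a > 0, the minimum is at the vertex.
Vertex x-coordinate: x = -b/(2a)
x = -(0) / (2 * 3)
x = 0/6 = 0
Substitute back to find the minimum value:
f(0) = 3 * 0^2 + 0 * 0 + 10
= 0 + 0 + 10
= 10 = 10.00

10.00


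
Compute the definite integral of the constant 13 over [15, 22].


The integral of a constant k over [a, b] equals k * (b - a).
integral from 15 to 22 of 13 dx
= 13 * (22 - 15)
= 13 * 7
= 91

91


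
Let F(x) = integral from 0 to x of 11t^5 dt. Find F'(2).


By the Fundamental Theorem of Calculus (Part 1):
If F(x) = integral from 0 to x of f(t) dt, then F'(x) = f(x)
Here f(t) = 11t^5
So F'(x) = 11x^5
Evaluate at x = 2:
F'(2) = 11 * 2^5
= 11 * 32
= 352

352


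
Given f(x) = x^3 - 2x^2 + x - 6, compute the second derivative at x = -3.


First derivative:
f'(x) = 3x^2 - 4x + 1
Second derivative:
f''(x) = 6x - 4
Substitute x = -3:
f''(-3) = 6 * (-3) - 4
= -18 - 4
= -22

-22


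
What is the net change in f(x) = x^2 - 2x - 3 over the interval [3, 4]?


Net change = f(b) - f(a)
f(x) = x^2 - 2x - 3
Compute f(4):
f(4) = 1 * 4^2 - 2 * 4 - 3
= 16 - 8 - 3
= 5
Compute f(3):
f(3) = 1 * 3^2 - 2 * 3 - 3
= 9 - 6 - 3
= 0
Net change = 5 - 0 = 5

5


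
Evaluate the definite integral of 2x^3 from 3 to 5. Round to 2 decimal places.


Find the antiderivative of 2x^3:
F(x) = 2/4 * x^4
Apply the Fundamental Theorem of Calculus:
F(5) - F(3)
= 2/4 * 5^4 - 2/4 * 3^4
= 2/4 * (625 - 81)
= 2/4 * 544
= 272 = 272.00

272.00


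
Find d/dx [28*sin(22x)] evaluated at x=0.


Apply the chain rule to differentiate 28*sin(22x):
d/dx [28*sin(22x)]
= 28 * cos(22x) * d/dx(22x)
= 28 * 22 * cos(22x)
= 616 * cos(22x)
Evaluate at x = 0:
= 616 * cos(0)
= 616 * 1
= 616

616


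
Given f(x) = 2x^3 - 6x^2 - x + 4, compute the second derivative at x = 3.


First derivative:
f'(x) = 6x^2 - 12x - 1
Second derivative:
f''(x) = 12x - 12
Substitute x = 3:
f''(3) = 12 * 3 - 12
= 36 - 12
= 24

24


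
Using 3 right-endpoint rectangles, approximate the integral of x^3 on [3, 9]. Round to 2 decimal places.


Right Riemann sum uses right endpoints of each subinterval.
Interval: [3, 9], n = 3
dx = (9 - 3) / 3 = 2
Right endpoints: [5, 7, 9]
f values: [125, 343, 729]
Sum = dx * (sum of f values)
= 2 * 1197
= 2394 = 2394.00

2394.00


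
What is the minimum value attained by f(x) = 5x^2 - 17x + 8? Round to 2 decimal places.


For a quadratic f(x) = ax^2 + bx + c with a > 0, the minimum is at the vertex.
Vertex x-coordinate: x = -b/(2a)
x = -(-17) / (2 * 5)
x = 17/10
Substitute back to find the minimum value:
f(17/10) = 5 * (17/10)^2 - 17 * (17/10) + 8
= 289/20 - 289/10 + 8
= -129/20 = -6.45

-6.45


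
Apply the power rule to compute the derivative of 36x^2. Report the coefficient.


We apply the power rule: d/dx [ax^n] = a*n * x^(n-1)
d/dx [36x^2]
= 36 * 2 * x^(2-1)
= 72x
The coefficient is 72

72


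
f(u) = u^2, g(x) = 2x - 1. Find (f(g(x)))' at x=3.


Using the chain rule: (f(g(x)))' = f'(g(x)) * g'(x)
First, find g(3):
g(3) = 2 * 3 - 1 = 5
Next, f'(u) = 2u
And g'(x) = 2
So f'(g(3)) * g'(3)
= 2 * 5 * 2
= 20

20


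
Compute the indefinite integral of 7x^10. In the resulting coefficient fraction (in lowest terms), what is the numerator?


Apply the power rule for integration:
integral of ax^n dx = a/(n+1) * x^(n+1) + C
integral of 7x^10 dx
= 7/11 * x^11 + C
The coefficient in lowest terms is 7/11, and its numerator is 7

7


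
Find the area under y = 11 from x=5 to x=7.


The area under a constant function y = 11 is a rectangle.
Width = 7 - 5 = 2
Height = 11
Area = width * height
= 2 * 11
= 22

22


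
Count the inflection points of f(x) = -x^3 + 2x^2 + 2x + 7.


Inflection points occur where f''(x) = 0 and concavity changes.
f(x) = -x^3 + 2x^2 + 2x + 7
f'(x) = -3x^2 + 4x + 2
f''(x) = -6x + 4
Set f''(x) = 0:
-6x + 4 = 0
x = -4 / (-6) = 2/3
Since f''(x) is linear (degree 1), it changes sign at this point.
Therefore there is exactly 1 inflection point.

1


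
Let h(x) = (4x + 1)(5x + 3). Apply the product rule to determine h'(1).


Let u(x) = 4x + 1 and v(x) = 5x + 3
u'(x) = 4
v'(x) = 5
Product rule: h'(x) = u'(x)*v(x) + u(x)*v'(x)
= 4 * (5x + 3) + (4x + 1) * 5
At x = 1:
u(1) = 4 * 1 + 1 = 5
v(1) = 5 * 1 + 3 = 8
h'(1) = 4 * 8 + 5 * 5
= 32 + 25
= 57

57


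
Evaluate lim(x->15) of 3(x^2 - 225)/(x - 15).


Direct substitution gives 0/0, so we factor the numerator.
Factor: 3(x^2 - 225) = 3 * (x - 15)(x + 15)
Cancel the common factor (x - 15):
3(x^2 - 225)/(x - 15) = 3 * (x + 15)
Now substitute x = 15:
= 3 * (15 + 15) = 90

90


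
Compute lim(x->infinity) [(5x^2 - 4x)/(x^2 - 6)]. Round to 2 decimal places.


For limits at infinity with equal-degree polynomials,
we compare leading coefficients.
Numerator leading term: 5x^2
Denominator leading term: x^2
Divide both by x^2:
lim = (5 - 4/x) / (1 - 6/x^2)
As x -> infinity, the 1/x and 1/x^2 terms vanish:
= 5/1 = 5 = 5.00

5.00


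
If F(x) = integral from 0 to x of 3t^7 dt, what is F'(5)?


By the Fundamental Theorem of Calculus (Part 1):
If F(x) = integral from 0 to x of f(t) dt, then F'(x) = f(x)
Here f(t) = 3t^7
So F'(x) = 3x^7
Evaluate at x = 5:
F'(5) = 3 * 5^7
= 3 * 78125
= 234375

234375


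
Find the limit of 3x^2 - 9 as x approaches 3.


Since polynomials are continuous, we use direct substitution.
lim(x->3) of 3x^2 - 9
= 3 * 3^2 + 0 * 3 - 9
= 27 + 0 - 9
= 18

18
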